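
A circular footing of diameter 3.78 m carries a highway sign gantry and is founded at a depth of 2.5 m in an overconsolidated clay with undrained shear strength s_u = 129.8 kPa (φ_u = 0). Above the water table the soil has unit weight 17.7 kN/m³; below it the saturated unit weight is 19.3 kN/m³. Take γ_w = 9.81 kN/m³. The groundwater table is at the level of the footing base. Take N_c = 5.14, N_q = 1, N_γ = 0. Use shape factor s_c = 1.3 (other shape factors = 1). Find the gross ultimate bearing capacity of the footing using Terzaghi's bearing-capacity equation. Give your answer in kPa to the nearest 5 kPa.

q = γ·D_f = 17.7 × 2.5 = 44.25 kPa.
c·N_c·s_c = 129.8 × 5.14 × 1.3 = 867.32 kPa
q·N_q = 44.25 × 1 = 44.25 kPa
q_ult = 867.32 + 44.25 = 911.57 kPa.

q_ult ≈ 910 kPa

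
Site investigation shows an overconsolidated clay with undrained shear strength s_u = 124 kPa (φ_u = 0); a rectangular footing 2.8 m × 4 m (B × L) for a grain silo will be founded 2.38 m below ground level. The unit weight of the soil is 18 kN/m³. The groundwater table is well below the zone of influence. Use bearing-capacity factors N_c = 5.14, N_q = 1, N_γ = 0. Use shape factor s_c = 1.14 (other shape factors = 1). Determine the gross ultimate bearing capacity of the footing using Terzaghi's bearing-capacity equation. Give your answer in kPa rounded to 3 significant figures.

q_ult ≈ 769 kPa

Effective surcharge at the founding depth q = γ·D_f = 18 × 2.38 = 42.84 kPa.
q_ult = c·N_c·s_c + q·N_q
     = 124 × 5.14 × 1.14 + 42.84 × 1
     = 726.59 + 42.84 = 769.43 kPa.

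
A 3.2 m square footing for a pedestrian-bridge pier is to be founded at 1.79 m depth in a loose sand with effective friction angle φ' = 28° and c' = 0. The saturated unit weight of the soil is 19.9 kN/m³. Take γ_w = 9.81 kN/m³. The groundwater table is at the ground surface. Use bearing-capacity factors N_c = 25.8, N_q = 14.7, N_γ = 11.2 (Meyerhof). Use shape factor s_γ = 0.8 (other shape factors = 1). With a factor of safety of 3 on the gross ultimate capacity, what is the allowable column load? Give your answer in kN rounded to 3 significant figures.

P_all ≈ 1400 kN

With the water table at the surface the whole profile is submerged: γ' = 19.9 − 9.81 = 10.09 kN/m³, so q = γ'·D_f = 18.061 kPa; the same γ' applies in the ½γBN_γ term.
q_ult = q·N_q + 0.5·γ·B·N_γ·s_γ
     = 18.061 × 14.7 + 0.5 × 10.09 × 3.2 × 11.2 × 0.8
     = 265.5 + 144.65 = 410.15 kPa.
Gross allowable pressure q_all = 410.15 / 3 = 136.72 kPa.
Footing area = 10.24 m², so allowable column load = 136.72 × 10.24 = 1400 kN.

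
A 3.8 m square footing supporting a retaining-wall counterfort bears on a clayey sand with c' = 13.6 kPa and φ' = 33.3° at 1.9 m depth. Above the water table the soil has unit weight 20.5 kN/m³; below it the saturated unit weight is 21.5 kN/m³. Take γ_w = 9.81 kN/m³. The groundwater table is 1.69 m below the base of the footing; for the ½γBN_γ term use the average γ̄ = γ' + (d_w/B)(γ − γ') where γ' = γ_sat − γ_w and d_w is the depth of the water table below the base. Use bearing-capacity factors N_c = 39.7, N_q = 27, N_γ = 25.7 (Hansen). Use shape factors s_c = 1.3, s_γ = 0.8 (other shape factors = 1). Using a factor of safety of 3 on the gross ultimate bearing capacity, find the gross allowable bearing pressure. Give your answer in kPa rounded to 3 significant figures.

q = γ·D_f = 20.5 × 1.9 = 38.95 kPa.
γ' = 11.69 kN/m³; averaging over the depth B below the base, γ̄ = γ' + (d_w/B)(γ − γ') = 15.608 kN/m³.
c·N_c·s_c = 13.6 × 39.7 × 1.3 = 701.9 kPa
q·N_q = 38.95 × 27 = 1051.6 kPa
0.5·γ·B·N_γ·s_γ = 0.5 × 15.608 × 3.8 × 25.7 × 0.8 = 609.72 kPa
q_ult = 701.9 + 1051.6 + 609.72 = 2363.3 kPa.
q_all = 2363.3 / 3 = 787.75 kPa.

q_all ≈ 788 kPa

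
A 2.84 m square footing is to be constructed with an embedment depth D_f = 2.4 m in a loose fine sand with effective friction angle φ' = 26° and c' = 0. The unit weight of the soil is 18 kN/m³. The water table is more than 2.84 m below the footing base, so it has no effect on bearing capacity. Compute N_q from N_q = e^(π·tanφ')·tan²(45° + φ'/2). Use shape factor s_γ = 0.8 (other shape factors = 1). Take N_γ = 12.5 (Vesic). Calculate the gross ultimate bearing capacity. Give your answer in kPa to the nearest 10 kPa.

q_ult ≈ 770 kPa

tan26° = 0.4877, so N_q = e^(π×0.4877)·tan²(58°) = 4.629 × 2.561 = 11.85.
q = γ·D_f = 18 × 2.4 = 43.2 kPa.
q·N_q = 43.2 × 11.854 = 512.1 kPa
0.5·γ·B·N_γ·s_γ = 0.5 × 18 × 2.84 × 12.5 × 0.8 = 255.6 kPa
q_ult = 512.1 + 255.6 = 767.7 kPa.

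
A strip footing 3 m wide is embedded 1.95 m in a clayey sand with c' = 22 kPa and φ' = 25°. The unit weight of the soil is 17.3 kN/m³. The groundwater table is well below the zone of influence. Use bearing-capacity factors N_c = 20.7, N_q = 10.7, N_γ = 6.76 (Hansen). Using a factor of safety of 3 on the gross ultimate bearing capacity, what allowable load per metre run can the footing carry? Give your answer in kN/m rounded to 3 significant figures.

q = γ·D_f = 17.3 × 1.95 = 33.735 kPa.
c·N_c = 22 × 20.7 = 455.4 kPa
q·N_q = 33.735 × 10.7 = 360.96 kPa
0.5·γ·B·N_γ = 0.5 × 17.3 × 3 × 6.76 = 175.42 kPa
q_ult = 455.4 + 360.96 + 175.42 = 991.79 kPa.
Gross allowable pressure q_all = 991.79 / 3 = 330.6 kPa.
Allowable wall load = q_all × B = 330.6 × 3 = 991.79 kN per metre run.

≈ 992 kN/m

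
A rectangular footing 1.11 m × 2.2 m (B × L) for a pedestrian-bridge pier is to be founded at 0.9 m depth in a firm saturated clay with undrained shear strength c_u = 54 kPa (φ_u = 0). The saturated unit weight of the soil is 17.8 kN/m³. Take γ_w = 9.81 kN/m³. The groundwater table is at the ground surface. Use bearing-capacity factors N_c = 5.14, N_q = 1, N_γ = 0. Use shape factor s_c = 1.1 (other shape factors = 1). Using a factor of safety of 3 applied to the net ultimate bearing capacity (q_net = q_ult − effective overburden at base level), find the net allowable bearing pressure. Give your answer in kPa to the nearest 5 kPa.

q_all(net) ≈ 100 kPa

γ' = 17.8 − 9.81 = 7.99 kN/m³ (submerged throughout). q = 7.99 × 0.9 = 7.191 kPa.
c·N_c·s_c = 54 × 5.14 × 1.1 = 305.32 kPa
q·N_q = 7.191 × 1 = 7.191 kPa
q_ult = 305.32 + 7.191 = 312.51 kPa.
Net ultimate: q_net = 312.51 − 7.191 = 305.32 kPa.
q_all(net) = 305.32 / 3 = 101.77 kPa.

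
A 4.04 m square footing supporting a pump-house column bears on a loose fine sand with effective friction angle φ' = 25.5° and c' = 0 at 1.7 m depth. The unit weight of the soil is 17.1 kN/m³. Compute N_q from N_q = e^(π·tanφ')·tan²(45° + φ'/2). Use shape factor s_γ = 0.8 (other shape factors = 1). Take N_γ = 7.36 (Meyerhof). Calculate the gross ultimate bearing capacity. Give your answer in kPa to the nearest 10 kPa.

tan25.5° = 0.477, so N_q = e^(π×0.477)·tan²(57.75°) = 4.475 × 2.512 = 11.24.
Effective surcharge at the founding depth q = γ·D_f = 17.1 × 1.7 = 29.07 kPa.
q_ult = q·N_q + 0.5·γ·B·N_γ·s_γ
     = 29.07 × 11.24 + 0.5 × 17.1 × 4.04 × 7.36 × 0.8
     = 326.76 + 203.38 = 530.14 kPa.

q_ult ≈ 530 kPa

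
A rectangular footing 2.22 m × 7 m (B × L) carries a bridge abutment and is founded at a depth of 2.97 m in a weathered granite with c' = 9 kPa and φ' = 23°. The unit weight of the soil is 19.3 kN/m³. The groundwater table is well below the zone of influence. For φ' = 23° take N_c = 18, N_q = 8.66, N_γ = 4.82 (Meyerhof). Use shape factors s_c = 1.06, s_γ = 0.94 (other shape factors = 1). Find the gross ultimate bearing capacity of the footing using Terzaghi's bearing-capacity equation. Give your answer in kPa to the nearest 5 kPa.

q = γ·D_f = 19.3 × 2.97 = 57.321 kPa.
c·N_c·s_c = 9 × 18 × 1.06 = 171.72 kPa
q·N_q = 57.321 × 8.66 = 496.4 kPa
0.5·γ·B·N_γ·s_γ = 0.5 × 19.3 × 2.22 × 4.82 × 0.94 = 97.063 kPa
q_ult = 171.72 + 496.4 + 97.063 = 765.18 kPa.

q_ult ≈ 765 kPa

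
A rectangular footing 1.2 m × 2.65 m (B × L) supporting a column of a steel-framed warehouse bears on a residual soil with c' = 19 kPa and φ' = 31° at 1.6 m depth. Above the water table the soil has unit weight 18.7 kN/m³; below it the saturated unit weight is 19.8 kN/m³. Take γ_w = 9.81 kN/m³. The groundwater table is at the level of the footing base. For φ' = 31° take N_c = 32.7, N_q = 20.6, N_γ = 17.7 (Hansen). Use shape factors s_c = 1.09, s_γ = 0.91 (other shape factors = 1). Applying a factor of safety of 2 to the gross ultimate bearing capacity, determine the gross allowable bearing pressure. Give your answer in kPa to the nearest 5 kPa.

q_all ≈ 695 kPa

q = γ·D_f = 18.7 × 1.6 = 29.92 kPa.
For the ½γBN_γ term take γ' = 19.8 − 9.81 = 9.99 kN/m³ (soil below base is submerged).
c·N_c·s_c = 19 × 32.7 × 1.09 = 677.22 kPa
q·N_q = 29.92 × 20.6 = 616.35 kPa
0.5·γ·B·N_γ·s_γ = 0.5 × 9.99 × 1.2 × 17.7 × 0.91 = 96.545 kPa
q_ult = 677.22 + 616.35 + 96.545 = 1390.1 kPa.
q_all = q_ult / FS = 1390.1 / 2 = 695.06 kPa.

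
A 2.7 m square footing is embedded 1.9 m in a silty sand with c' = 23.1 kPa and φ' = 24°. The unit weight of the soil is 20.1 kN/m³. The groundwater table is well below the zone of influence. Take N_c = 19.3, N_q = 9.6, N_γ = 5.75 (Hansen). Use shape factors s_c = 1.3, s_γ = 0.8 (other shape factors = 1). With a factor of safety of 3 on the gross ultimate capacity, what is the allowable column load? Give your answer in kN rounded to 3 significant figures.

q = γ·D_f = 20.1 × 1.9 = 38.19 kPa.
c·N_c·s_c = 23.1 × 19.3 × 1.3 = 579.58 kPa
q·N_q = 38.19 × 9.6 = 366.62 kPa
0.5·γ·B·N_γ·s_γ = 0.5 × 20.1 × 2.7 × 5.75 × 0.8 = 124.82 kPa
q_ult = 579.58 + 366.62 + 124.82 = 1071 kPa.
Gross allowable pressure q_all = 1071 / 3 = 357.01 kPa.
Footing area = 7.29 m², so allowable column load = 357.01 × 7.29 = 2602.6 kN.

P_all ≈ 2600 kN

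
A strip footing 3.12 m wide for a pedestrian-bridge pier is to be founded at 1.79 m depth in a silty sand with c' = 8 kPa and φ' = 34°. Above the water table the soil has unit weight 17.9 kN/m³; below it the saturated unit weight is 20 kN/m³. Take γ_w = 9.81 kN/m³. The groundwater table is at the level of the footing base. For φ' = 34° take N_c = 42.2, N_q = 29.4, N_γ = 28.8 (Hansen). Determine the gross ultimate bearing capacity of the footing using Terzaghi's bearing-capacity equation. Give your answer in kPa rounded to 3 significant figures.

Effective surcharge at the founding depth q = γ·D_f = 17.9 × 1.79 = 32.041 kPa.
The water table coincides with the base, so in the self-weight term γ → γ' = 10.19 kN/m³.
q_ult = c·N_c + q·N_q + 0.5·γ·B·N_γ
     = 8 × 42.2 + 32.041 × 29.4 + 0.5 × 10.19 × 3.12 × 28.8
     = 337.6 + 942.01 + 457.82 = 1737.4 kPa.

q_ult ≈ 1740 kPa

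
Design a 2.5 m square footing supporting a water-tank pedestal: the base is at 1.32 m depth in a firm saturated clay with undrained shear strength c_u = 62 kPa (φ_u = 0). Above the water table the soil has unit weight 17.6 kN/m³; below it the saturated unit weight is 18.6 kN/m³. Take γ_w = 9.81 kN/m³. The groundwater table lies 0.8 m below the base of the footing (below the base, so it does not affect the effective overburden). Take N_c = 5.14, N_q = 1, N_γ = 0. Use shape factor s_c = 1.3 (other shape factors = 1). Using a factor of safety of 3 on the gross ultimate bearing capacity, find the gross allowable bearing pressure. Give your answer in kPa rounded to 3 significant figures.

q = γ·D_f = 17.6 × 1.32 = 23.232 kPa.
c·N_c·s_c = 62 × 5.14 × 1.3 = 414.28 kPa
q·N_q = 23.232 × 1 = 23.232 kPa
q_ult = 414.28 + 23.232 = 437.52 kPa.
q_all = 437.52 / 3 = 145.84 kPa.

q_all ≈ 146 kPa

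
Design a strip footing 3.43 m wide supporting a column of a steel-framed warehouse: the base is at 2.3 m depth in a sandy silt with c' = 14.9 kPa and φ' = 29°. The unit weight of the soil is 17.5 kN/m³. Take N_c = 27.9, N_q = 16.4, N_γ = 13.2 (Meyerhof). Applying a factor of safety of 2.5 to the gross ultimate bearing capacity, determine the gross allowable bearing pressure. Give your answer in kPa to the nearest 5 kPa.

q_all ≈ 590 kPa

Effective surcharge at the founding depth q = γ·D_f = 17.5 × 2.3 = 40.25 kPa.
q_ult = c·N_c + q·N_q + 0.5·γ·B·N_γ
     = 14.9 × 27.9 + 40.25 × 16.4 + 0.5 × 17.5 × 3.43 × 13.2
     = 415.71 + 660.1 + 396.17 = 1472 kPa.
q_all = q_ult / FS = 1472 / 2.5 = 588.79 kPa.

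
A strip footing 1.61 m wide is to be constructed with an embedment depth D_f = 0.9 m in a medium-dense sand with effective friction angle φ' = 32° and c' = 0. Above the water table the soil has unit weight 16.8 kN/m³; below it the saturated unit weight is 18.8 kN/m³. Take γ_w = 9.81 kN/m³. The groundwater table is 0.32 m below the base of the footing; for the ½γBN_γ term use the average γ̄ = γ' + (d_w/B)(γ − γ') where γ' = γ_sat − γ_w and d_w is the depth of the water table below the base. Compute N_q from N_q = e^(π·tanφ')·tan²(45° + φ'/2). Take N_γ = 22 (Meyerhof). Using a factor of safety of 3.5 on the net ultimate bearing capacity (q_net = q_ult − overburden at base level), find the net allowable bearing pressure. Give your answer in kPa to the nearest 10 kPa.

q_all(net) ≈ 150 kPa

N_q = e^(π·tan32°)·tan²(61°) = 23.18.
Overburden at base level: q = 16.8 × 0.9 = 15.12 kPa.
The water table is 0.32 m below the base (< B = 1.61 m), so the ½γBN_γ term uses γ̄ = γ' + (d_w/B)(γ − γ') = 8.99 + (0.32/1.61)(16.8 − 8.99) = 10.542 kN/m³.
Surcharge term q·N_q = 15.12 × 23.177 = 350.43 kPa; self-weight term 0.5·γ·B·N_γ = 0.5 × 10.542 × 1.61 × 22 = 186.7 kPa.
q_ult = 350.43 + 186.7 = 537.14 kPa.
q_net = 537.14 − 15.12 = 522.02 kPa.
q_all(net) = 522.02 / 3.5 = 149.15 kPa.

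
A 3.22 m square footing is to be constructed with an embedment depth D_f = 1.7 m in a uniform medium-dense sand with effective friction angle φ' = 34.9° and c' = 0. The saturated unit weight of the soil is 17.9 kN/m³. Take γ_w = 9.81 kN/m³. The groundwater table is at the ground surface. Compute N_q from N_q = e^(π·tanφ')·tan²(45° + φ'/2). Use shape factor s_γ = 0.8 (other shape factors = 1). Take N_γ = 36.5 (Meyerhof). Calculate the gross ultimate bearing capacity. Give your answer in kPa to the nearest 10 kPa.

q_ult ≈ 830 kPa

tan34.9° = 0.6976, so N_q = e^(π×0.6976)·tan²(62.45°) = 8.95 × 3.674 = 32.89.
With the water table at the surface the whole profile is submerged: γ' = 17.9 − 9.81 = 8.09 kN/m³, so q = γ'·D_f = 13.753 kPa; the same γ' applies in the ½γBN_γ term.
q_ult = q·N_q + 0.5·γ·B·N_γ·s_γ
     = 13.753 × 32.885 + 0.5 × 8.09 × 3.22 × 36.5 × 0.8
     = 452.27 + 380.33 = 832.6 kPa.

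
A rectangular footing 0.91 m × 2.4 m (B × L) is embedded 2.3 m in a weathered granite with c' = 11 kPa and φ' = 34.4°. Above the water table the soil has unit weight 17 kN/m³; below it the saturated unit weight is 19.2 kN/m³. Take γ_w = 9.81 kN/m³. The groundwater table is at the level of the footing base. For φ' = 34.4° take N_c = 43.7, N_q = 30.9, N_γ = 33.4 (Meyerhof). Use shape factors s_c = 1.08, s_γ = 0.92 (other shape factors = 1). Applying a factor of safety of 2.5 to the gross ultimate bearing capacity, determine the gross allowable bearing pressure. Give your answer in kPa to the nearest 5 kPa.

q_all ≈ 745 kPa

Effective surcharge at the founding depth q = γ·D_f = 17 × 2.3 = 39.1 kPa.
The water table coincides with the base, so in the self-weight term γ → γ' = 9.39 kN/m³.
q_ult = c·N_c·s_c + q·N_q + 0.5·γ·B·N_γ·s_γ
     = 11 × 43.7 × 1.08 + 39.1 × 30.9 + 0.5 × 9.39 × 0.91 × 33.4 × 0.92
     = 519.16 + 1208.2 + 131.28 = 1858.6 kPa.
q_all = q_ult / FS = 1858.6 / 2.5 = 743.45 kPa.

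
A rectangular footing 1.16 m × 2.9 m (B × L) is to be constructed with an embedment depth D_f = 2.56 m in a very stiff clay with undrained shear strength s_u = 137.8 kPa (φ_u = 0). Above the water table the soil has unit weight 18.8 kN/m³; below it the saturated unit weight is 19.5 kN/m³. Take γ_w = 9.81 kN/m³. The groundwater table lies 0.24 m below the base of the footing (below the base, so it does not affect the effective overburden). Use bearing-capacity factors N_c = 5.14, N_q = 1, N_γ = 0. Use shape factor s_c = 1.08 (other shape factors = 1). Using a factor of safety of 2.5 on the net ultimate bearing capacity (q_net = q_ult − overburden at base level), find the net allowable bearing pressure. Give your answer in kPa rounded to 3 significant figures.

q = γ·D_f = 18.8 × 2.56 = 48.128 kPa.
c·N_c·s_c = 137.8 × 5.14 × 1.08 = 764.96 kPa
q·N_q = 48.128 × 1 = 48.128 kPa
q_ult = 764.96 + 48.128 = 813.08 kPa.
q_net = 813.08 − 48.128 = 764.96 kPa.
q_all(net) = 764.96 / 2.5 = 305.98 kPa.

q_all(net) ≈ 306 kPa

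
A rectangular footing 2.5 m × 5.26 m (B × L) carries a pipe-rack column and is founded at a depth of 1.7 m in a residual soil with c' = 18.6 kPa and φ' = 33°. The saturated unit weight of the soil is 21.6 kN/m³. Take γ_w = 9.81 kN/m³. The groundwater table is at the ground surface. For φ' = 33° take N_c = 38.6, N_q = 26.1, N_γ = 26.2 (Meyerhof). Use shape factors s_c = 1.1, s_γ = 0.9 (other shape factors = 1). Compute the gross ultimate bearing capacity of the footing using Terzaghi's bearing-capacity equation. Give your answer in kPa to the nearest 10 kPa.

Water table at ground surface, so effective unit weight γ' = 21.6 − 9.81 = 11.79 kN/m³ is used throughout; overburden q = 11.79 × 1.7 = 20.043 kPa; the same γ' applies in the ½γBN_γ term.
Cohesion term c·N_c·s_c = 18.6 × 38.6 × 1.1 = 789.76 kPa; surcharge term q·N_q = 20.043 × 26.1 = 523.12 kPa; self-weight term 0.5·γ·B·N_γ·s_γ = 0.5 × 11.79 × 2.5 × 26.2 × 0.9 = 347.51 kPa.
q_ult = 789.76 + 523.12 + 347.51 = 1660.4 kPa.

q_ult ≈ 1660 kPa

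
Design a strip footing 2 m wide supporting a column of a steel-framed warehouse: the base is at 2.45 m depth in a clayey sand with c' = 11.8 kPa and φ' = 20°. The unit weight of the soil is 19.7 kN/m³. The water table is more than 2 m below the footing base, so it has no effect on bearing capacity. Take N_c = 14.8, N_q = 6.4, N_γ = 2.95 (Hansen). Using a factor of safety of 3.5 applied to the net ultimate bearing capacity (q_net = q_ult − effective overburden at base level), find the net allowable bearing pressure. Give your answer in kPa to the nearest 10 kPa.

q_all(net) ≈ 140 kPa

Overburden at base level: q = 19.7 × 2.45 = 48.265 kPa.
Cohesion term c·N_c = 11.8 × 14.8 = 174.64 kPa; surcharge term q·N_q = 48.265 × 6.4 = 308.9 kPa; self-weight term 0.5·γ·B·N_γ = 0.5 × 19.7 × 2 × 2.95 = 58.115 kPa.
q_ult = 174.64 + 308.9 + 58.115 = 541.65 kPa.
Net ultimate: q_net = 541.65 − 48.265 = 493.39 kPa.
q_all(net) = 493.39 / 3.5 = 140.97 kPa.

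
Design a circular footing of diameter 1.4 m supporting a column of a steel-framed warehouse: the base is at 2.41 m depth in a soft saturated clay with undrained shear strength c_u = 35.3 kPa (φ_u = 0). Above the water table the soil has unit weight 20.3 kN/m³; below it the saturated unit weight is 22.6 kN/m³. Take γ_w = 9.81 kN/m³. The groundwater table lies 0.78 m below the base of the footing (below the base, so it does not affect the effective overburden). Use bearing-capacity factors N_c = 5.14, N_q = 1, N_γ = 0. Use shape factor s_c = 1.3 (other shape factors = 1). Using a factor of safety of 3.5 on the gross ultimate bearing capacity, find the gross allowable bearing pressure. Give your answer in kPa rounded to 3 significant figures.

Effective surcharge at the founding depth q = γ·D_f = 20.3 × 2.41 = 48.923 kPa.
q_ult = c·N_c·s_c + q·N_q
     = 35.3 × 5.14 × 1.3 + 48.923 × 1
     = 235.87 + 48.923 = 284.8 kPa.
q_all = 284.8 / 3.5 = 81.371 kPa.

q_all ≈ 81.4 kPa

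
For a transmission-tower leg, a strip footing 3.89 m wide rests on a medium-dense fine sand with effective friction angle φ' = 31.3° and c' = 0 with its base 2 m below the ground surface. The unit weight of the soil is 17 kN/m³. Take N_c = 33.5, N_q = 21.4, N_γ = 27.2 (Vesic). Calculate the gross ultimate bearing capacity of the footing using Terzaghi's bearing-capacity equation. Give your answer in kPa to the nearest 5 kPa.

q = γ·D_f = 17 × 2 = 34 kPa.
q·N_q = 34 × 21.4 = 727.6 kPa
0.5·γ·B·N_γ = 0.5 × 17 × 3.89 × 27.2 = 899.37 kPa
q_ult = 727.6 + 899.37 = 1627 kPa.

q_ult ≈ 1625 kPa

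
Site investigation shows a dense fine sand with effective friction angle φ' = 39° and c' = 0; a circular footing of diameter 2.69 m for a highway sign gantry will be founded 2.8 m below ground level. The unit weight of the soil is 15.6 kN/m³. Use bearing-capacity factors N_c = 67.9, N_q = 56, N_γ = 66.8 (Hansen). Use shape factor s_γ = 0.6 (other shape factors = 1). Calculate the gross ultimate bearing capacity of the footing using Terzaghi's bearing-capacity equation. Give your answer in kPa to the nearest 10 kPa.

Overburden at base level: q = 15.6 × 2.8 = 43.68 kPa.
Surcharge term q·N_q = 43.68 × 56 = 2446.1 kPa; self-weight term 0.5·γ·B·N_γ·s_γ = 0.5 × 15.6 × 2.69 × 66.8 × 0.6 = 840.96 kPa.
q_ult = 2446.1 + 840.96 = 3287 kPa.

q_ult ≈ 3290 kPa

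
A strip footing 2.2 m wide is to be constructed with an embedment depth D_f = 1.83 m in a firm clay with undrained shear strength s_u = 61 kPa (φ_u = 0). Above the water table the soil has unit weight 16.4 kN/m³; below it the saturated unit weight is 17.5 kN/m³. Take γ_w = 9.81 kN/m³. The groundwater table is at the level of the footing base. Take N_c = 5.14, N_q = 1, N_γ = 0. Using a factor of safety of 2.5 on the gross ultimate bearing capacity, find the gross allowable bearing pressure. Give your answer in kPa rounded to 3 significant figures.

q_all ≈ 137 kPa

Effective surcharge at the founding depth q = γ·D_f = 16.4 × 1.83 = 30.012 kPa.
q_ult = c·N_c + q·N_q
     = 61 × 5.14 + 30.012 × 1
     = 313.54 + 30.012 = 343.55 kPa.
q_all = 343.55 / 2.5 = 137.42 kPa.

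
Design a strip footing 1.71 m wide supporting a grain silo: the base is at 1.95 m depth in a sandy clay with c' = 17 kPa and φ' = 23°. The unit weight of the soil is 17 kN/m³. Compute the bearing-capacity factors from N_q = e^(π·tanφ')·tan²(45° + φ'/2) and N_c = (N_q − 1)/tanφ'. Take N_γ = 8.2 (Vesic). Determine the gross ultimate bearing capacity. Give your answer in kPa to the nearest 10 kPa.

q_ult ≈ 710 kPa

tan23° = 0.4245, so N_q = e^(π×0.4245)·tan²(56.5°) = 3.794 × 2.283 = 8.66.
N_c = (8.66 − 1)/tan23° = 18.05.
Effective surcharge at the founding depth q = γ·D_f = 17 × 1.95 = 33.15 kPa.
q_ult = c·N_c + q·N_q + 0.5·γ·B·N_γ
     = 17 × 18.049 + 33.15 × 8.6612 + 0.5 × 17 × 1.71 × 8.2
     = 306.83 + 287.12 + 119.19 = 713.13 kPa.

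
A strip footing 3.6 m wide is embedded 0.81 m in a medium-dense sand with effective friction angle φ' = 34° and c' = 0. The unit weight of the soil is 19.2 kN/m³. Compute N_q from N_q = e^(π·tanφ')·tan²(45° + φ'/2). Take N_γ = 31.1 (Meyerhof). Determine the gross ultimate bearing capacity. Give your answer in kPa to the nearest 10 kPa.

tan34° = 0.6745, so N_q = e^(π×0.6745)·tan²(62°) = 8.323 × 3.537 = 29.44.
q = γ·D_f = 19.2 × 0.81 = 15.552 kPa.
q·N_q = 15.552 × 29.44 = 457.85 kPa
0.5·γ·B·N_γ = 0.5 × 19.2 × 3.6 × 31.1 = 1074.8 kPa
q_ult = 457.85 + 1074.8 = 1532.7 kPa.

q_ult ≈ 1530 kPa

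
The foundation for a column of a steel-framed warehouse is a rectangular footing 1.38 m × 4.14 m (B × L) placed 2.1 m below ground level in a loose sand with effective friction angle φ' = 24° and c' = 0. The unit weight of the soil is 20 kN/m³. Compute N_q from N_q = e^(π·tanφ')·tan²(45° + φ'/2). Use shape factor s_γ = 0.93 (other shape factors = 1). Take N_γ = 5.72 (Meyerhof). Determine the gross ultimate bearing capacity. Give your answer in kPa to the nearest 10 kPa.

q_ult ≈ 480 kPa

tan24° = 0.4452, so N_q = e^(π×0.4452)·tan²(57°) = 4.05 × 2.371 = 9.6.
Effective surcharge at the founding depth q = γ·D_f = 20 × 2.1 = 42 kPa.
q_ult = q·N_q + 0.5·γ·B·N_γ·s_γ
     = 42 × 9.6034 + 0.5 × 20 × 1.38 × 5.72 × 0.93
     = 403.34 + 73.41 = 476.75 kPa.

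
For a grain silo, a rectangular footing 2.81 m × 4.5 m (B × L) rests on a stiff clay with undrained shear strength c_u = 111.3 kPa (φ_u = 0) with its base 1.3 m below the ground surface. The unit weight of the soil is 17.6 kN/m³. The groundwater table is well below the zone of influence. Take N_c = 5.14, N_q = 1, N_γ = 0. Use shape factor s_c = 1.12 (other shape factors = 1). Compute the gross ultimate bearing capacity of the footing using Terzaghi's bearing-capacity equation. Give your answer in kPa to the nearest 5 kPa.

Effective surcharge at the founding depth q = γ·D_f = 17.6 × 1.3 = 22.88 kPa.
q_ult = c·N_c·s_c + q·N_q
     = 111.3 × 5.14 × 1.12 + 22.88 × 1
     = 640.73 + 22.88 = 663.61 kPa.

q_ult ≈ 665 kPa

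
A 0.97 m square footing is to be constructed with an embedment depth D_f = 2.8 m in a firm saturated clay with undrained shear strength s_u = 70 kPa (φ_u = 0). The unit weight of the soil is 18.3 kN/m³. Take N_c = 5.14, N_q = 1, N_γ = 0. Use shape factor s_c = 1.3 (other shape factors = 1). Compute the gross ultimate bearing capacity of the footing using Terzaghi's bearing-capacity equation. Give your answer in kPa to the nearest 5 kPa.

Overburden at base level: q = 18.3 × 2.8 = 51.24 kPa.
Cohesion term c·N_c·s_c = 70 × 5.14 × 1.3 = 467.74 kPa; surcharge term q·N_q = 51.24 × 1 = 51.24 kPa.
q_ult = 467.74 + 51.24 = 518.98 kPa.

q_ult ≈ 520 kPa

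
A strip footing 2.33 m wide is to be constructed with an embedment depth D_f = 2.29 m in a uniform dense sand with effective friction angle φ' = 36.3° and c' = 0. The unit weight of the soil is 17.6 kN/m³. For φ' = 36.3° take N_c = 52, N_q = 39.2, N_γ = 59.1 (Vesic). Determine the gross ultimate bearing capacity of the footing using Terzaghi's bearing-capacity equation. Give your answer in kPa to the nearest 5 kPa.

Effective surcharge at the founding depth q = γ·D_f = 17.6 × 2.29 = 40.304 kPa.
q_ult = q·N_q + 0.5·γ·B·N_γ
     = 40.304 × 39.2 + 0.5 × 17.6 × 2.33 × 59.1
     = 1579.9 + 1211.8 = 2791.7 kPa.

q_ult ≈ 2790 kPa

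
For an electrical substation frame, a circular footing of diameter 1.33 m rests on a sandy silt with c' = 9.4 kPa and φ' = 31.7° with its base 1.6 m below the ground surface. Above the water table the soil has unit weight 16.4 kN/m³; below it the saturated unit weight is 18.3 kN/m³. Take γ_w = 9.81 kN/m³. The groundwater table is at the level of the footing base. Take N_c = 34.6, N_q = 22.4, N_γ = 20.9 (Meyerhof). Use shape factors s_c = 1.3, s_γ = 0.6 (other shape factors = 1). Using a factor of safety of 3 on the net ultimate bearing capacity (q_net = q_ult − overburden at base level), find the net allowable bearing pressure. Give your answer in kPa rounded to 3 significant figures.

q_all(net) ≈ 352 kPa

q = γ·D_f = 16.4 × 1.6 = 26.24 kPa.
For the ½γBN_γ term take γ' = 18.3 − 9.81 = 8.49 kN/m³ (soil below base is submerged).
c·N_c·s_c = 9.4 × 34.6 × 1.3 = 422.81 kPa
q·N_q = 26.24 × 22.4 = 587.78 kPa
0.5·γ·B·N_γ·s_γ = 0.5 × 8.49 × 1.33 × 20.9 × 0.6 = 70.799 kPa
q_ult = 422.81 + 587.78 + 70.799 = 1081.4 kPa.
q_net = 1081.4 − 26.24 = 1055.1 kPa.
q_all(net) = 1055.1 / 3 = 351.72 kPa.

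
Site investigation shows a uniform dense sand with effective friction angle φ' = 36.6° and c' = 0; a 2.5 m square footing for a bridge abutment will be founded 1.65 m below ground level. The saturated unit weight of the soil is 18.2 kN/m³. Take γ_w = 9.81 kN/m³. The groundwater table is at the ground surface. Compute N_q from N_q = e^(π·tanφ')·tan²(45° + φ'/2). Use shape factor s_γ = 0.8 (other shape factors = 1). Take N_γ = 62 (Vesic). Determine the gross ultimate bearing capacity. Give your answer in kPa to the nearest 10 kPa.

tan36.6° = 0.7427, so N_q = e^(π×0.7427)·tan²(63.3°) = 10.31 × 3.953 = 40.76.
γ' = 18.2 − 9.81 = 8.39 kN/m³ (submerged throughout). q = 8.39 × 1.65 = 13.843 kPa; the same γ' applies in the ½γBN_γ term.
q·N_q = 13.843 × 40.76 = 564.26 kPa
0.5·γ·B·N_γ·s_γ = 0.5 × 8.39 × 2.5 × 62 × 0.8 = 520.18 kPa
q_ult = 564.26 + 520.18 = 1084.4 kPa.

q_ult ≈ 1080 kPa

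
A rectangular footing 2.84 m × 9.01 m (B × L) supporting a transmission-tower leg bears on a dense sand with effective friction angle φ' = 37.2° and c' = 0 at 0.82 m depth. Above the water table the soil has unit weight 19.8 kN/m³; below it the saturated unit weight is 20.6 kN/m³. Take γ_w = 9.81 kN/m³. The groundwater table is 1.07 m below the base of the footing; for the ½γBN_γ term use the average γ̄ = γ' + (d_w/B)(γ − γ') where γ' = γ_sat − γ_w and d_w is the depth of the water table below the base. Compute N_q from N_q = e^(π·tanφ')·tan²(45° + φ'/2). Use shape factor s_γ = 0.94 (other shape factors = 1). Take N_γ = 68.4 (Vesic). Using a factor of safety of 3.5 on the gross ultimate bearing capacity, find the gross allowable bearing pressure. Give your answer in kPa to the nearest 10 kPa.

N_q = e^(π·tan37.2°)·tan²(63.6°) = 44.05.
Effective surcharge at the founding depth q = γ·D_f = 19.8 × 0.82 = 16.236 kPa.
With d_w = 1.07 m < B, γ̄ = 10.79 + (1.07/2.84) × (19.8 − 10.79) = 14.185 kN/m³.
q_ult = q·N_q + 0.5·γ·B·N_γ·s_γ
     = 16.236 × 44.05 + 0.5 × 14.185 × 2.84 × 68.4 × 0.94
     = 715.2 + 1295.1 = 2010.3 kPa.
q_all = 2010.3 / 3.5 = 574.36 kPa.

q_all ≈ 570 kPa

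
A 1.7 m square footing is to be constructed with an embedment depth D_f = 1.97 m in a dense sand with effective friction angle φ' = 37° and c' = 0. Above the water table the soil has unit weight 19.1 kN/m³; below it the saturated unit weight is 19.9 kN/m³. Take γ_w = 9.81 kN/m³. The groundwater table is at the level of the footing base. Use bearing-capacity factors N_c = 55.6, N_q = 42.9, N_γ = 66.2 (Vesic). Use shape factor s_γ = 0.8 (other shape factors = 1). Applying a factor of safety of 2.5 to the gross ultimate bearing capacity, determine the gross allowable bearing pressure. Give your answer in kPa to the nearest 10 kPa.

q = γ·D_f = 19.1 × 1.97 = 37.627 kPa.
For the ½γBN_γ term take γ' = 19.9 − 9.81 = 10.09 kN/m³ (soil below base is submerged).
q·N_q = 37.627 × 42.9 = 1614.2 kPa
0.5·γ·B·N_γ·s_γ = 0.5 × 10.09 × 1.7 × 66.2 × 0.8 = 454.21 kPa
q_ult = 1614.2 + 454.21 = 2068.4 kPa.
q_all = q_ult / FS = 2068.4 / 2.5 = 827.36 kPa.

q_all ≈ 830 kPa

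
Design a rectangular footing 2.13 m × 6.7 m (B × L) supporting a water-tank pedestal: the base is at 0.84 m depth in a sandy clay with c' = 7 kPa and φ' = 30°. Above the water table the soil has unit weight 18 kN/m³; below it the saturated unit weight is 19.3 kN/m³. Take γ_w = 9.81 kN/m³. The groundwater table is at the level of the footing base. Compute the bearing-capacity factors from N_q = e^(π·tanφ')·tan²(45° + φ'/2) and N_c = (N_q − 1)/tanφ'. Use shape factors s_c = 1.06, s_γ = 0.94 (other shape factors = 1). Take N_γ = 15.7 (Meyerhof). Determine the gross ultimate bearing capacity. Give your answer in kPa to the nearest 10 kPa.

tan30° = 0.5774, so N_q = e^(π×0.5774)·tan²(60°) = 6.134 × 3.0 = 18.4.
N_c = (18.4 − 1)/tan30° = 30.14.
q = γ·D_f = 18 × 0.84 = 15.12 kPa.
For the ½γBN_γ term take γ' = 19.3 − 9.81 = 9.49 kN/m³ (soil below base is submerged).
c·N_c·s_c = 7 × 30.14 × 1.06 = 223.64 kPa
q·N_q = 15.12 × 18.401 = 278.22 kPa
0.5·γ·B·N_γ·s_γ = 0.5 × 9.49 × 2.13 × 15.7 × 0.94 = 149.16 kPa
q_ult = 223.64 + 278.22 + 149.16 = 651.02 kPa.

q_ult ≈ 650 kPa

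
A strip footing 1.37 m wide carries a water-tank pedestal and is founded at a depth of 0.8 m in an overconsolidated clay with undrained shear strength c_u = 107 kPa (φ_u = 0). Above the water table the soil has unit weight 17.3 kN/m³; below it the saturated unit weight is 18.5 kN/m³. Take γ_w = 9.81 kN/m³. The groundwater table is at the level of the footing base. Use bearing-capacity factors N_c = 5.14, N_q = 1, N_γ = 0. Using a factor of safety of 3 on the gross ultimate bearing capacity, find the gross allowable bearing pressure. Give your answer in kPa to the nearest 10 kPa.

q_all ≈ 190 kPa

Overburden at base level: q = 17.3 × 0.8 = 13.84 kPa.
Cohesion term c·N_c = 107 × 5.14 = 549.98 kPa; surcharge term q·N_q = 13.84 × 1 = 13.84 kPa.
q_ult = 549.98 + 13.84 = 563.82 kPa.
q_all = 563.82 / 3 = 187.94 kPa.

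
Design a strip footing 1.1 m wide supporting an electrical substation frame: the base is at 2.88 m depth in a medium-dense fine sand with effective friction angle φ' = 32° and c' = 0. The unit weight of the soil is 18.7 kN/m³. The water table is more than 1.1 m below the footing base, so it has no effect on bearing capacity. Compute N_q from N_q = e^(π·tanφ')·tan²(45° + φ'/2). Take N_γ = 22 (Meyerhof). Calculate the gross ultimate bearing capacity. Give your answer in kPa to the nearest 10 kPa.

q_ult ≈ 1470 kPa

tan32° = 0.6249, so N_q = e^(π×0.6249)·tan²(61°) = 7.121 × 3.255 = 23.18.
Overburden at base level: q = 18.7 × 2.88 = 53.856 kPa.
Surcharge term q·N_q = 53.856 × 23.177 = 1248.2 kPa; self-weight term 0.5·γ·B·N_γ = 0.5 × 18.7 × 1.1 × 22 = 226.27 kPa.
q_ult = 1248.2 + 226.27 = 1474.5 kPa.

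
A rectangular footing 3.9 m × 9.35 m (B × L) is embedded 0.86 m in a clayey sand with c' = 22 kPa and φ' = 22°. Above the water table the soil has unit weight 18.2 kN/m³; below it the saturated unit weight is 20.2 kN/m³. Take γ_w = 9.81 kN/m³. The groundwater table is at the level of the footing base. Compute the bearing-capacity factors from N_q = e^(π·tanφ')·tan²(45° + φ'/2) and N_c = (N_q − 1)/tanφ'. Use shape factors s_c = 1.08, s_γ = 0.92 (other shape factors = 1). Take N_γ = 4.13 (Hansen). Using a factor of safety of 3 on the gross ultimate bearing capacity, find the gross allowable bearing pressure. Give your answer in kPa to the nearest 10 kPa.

q_all ≈ 200 kPa

N_q = e^(π·tan22°)·tan²(56°) = 7.82; N_c = (N_q − 1)/tanφ' = 16.88.
Effective surcharge at the founding depth q = γ·D_f = 18.2 × 0.86 = 15.652 kPa.
The water table coincides with the base, so in the self-weight term γ → γ' = 10.39 kN/m³.
q_ult = c·N_c·s_c + q·N_q + 0.5·γ·B·N_γ·s_γ
     = 22 × 16.883 × 1.08 + 15.652 × 7.8211 + 0.5 × 10.39 × 3.9 × 4.13 × 0.92
     = 401.14 + 122.42 + 76.982 = 600.53 kPa.
q_all = 600.53 / 3 = 200.18 kPa.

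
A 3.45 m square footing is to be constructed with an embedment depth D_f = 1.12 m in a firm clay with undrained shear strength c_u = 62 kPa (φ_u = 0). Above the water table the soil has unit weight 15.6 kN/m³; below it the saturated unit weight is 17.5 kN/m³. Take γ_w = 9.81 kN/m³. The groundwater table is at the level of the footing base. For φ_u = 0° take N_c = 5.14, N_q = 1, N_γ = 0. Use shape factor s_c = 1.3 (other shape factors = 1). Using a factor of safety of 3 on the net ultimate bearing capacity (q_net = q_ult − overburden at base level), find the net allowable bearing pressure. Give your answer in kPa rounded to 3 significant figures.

q = γ·D_f = 15.6 × 1.12 = 17.472 kPa.
c·N_c·s_c = 62 × 5.14 × 1.3 = 414.28 kPa
q·N_q = 17.472 × 1 = 17.472 kPa
q_ult = 414.28 + 17.472 = 431.76 kPa.
q_net = 431.76 − 17.472 = 414.28 kPa.
q_all(net) = 414.28 / 3 = 138.09 kPa.

q_all(net) ≈ 138 kPa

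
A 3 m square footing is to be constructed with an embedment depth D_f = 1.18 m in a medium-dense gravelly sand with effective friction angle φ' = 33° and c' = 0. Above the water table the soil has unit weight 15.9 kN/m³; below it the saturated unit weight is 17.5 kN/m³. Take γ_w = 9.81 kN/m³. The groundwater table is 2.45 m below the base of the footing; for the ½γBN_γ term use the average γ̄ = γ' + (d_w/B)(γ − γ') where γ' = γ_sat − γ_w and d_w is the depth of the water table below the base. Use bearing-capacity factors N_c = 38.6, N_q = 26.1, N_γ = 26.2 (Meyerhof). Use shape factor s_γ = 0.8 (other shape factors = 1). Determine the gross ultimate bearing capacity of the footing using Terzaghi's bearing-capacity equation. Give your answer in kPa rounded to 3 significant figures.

q_ult ≈ 942 kPa

Overburden at base level: q = 15.9 × 1.18 = 18.762 kPa.
The water table is 2.45 m below the base (< B = 3 m), so the ½γBN_γ term uses γ̄ = γ' + (d_w/B)(γ − γ') = 7.69 + (2.45/3)(15.9 − 7.69) = 14.395 kN/m³.
Surcharge term q·N_q = 18.762 × 26.1 = 489.69 kPa; self-weight term 0.5·γ·B·N_γ·s_γ = 0.5 × 14.395 × 3 × 26.2 × 0.8 = 452.57 kPa.
q_ult = 489.69 + 452.57 = 942.26 kPa.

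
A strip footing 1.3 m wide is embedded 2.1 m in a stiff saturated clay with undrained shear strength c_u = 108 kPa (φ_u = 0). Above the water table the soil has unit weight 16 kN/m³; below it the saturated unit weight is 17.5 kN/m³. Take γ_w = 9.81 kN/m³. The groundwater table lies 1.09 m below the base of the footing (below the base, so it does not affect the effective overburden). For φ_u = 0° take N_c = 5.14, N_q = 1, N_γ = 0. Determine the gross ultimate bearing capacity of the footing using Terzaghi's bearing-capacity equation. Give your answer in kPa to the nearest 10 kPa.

Overburden at base level: q = 16 × 2.1 = 33.6 kPa.
Cohesion term c·N_c = 108 × 5.14 = 555.12 kPa; surcharge term q·N_q = 33.6 × 1 = 33.6 kPa.
q_ult = 555.12 + 33.6 = 588.72 kPa.

q_ult ≈ 590 kPa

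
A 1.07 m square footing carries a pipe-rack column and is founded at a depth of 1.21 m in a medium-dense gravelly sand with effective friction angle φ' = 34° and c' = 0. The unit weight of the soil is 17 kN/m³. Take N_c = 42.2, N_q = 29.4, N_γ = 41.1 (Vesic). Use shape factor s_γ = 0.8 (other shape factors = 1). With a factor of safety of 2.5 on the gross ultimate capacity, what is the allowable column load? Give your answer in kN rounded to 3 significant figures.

q = γ·D_f = 17 × 1.21 = 20.57 kPa.
q·N_q = 20.57 × 29.4 = 604.76 kPa
0.5·γ·B·N_γ·s_γ = 0.5 × 17 × 1.07 × 41.1 × 0.8 = 299.04 kPa
q_ult = 604.76 + 299.04 = 903.8 kPa.
Gross allowable pressure q_all = 903.8 / 2.5 = 361.52 kPa.
Footing area = 1.1449 m², so allowable column load = 361.52 × 1.1449 = 413.9 kN.

P_all ≈ 414 kN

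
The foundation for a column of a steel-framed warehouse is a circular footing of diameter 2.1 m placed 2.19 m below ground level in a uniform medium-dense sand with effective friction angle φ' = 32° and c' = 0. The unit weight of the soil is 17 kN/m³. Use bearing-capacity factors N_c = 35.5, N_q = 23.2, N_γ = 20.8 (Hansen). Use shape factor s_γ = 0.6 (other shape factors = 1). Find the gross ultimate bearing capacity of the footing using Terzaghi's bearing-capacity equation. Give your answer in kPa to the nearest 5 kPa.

q = γ·D_f = 17 × 2.19 = 37.23 kPa.
q·N_q = 37.23 × 23.2 = 863.74 kPa
0.5·γ·B·N_γ·s_γ = 0.5 × 17 × 2.1 × 20.8 × 0.6 = 222.77 kPa
q_ult = 863.74 + 222.77 = 1086.5 kPa.

q_ult ≈ 1085 kPa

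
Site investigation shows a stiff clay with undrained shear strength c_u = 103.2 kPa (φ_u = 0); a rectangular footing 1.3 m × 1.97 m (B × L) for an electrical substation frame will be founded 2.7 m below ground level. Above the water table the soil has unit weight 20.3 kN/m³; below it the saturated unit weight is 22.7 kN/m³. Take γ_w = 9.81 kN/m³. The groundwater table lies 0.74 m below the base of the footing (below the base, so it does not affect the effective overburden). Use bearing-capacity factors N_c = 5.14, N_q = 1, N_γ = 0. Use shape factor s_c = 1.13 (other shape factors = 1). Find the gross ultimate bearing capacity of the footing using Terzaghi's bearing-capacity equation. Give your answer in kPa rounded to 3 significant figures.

q_ult ≈ 654 kPa

q = γ·D_f = 20.3 × 2.7 = 54.81 kPa.
c·N_c·s_c = 103.2 × 5.14 × 1.13 = 599.41 kPa
q·N_q = 54.81 × 1 = 54.81 kPa
q_ult = 599.41 + 54.81 = 654.22 kPa.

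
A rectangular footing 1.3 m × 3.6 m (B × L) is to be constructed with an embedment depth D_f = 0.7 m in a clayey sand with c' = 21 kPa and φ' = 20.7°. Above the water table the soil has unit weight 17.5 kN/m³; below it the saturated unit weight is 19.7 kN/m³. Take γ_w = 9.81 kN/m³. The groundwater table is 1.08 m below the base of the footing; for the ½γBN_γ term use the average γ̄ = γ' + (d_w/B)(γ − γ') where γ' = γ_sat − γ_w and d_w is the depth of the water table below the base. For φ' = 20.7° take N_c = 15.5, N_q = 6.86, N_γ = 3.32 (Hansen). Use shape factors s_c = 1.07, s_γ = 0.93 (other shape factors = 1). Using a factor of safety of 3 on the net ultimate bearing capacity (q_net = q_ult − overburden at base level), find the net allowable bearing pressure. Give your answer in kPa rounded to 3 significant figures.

q_all(net) ≈ 151 kPa

q = γ·D_f = 17.5 × 0.7 = 12.25 kPa.
γ' = 9.89 kN/m³; averaging over the depth B below the base, γ̄ = γ' + (d_w/B)(γ − γ') = 16.212 kN/m³.
c·N_c·s_c = 21 × 15.5 × 1.07 = 348.29 kPa
q·N_q = 12.25 × 6.86 = 84.035 kPa
0.5·γ·B·N_γ·s_γ = 0.5 × 16.212 × 1.3 × 3.32 × 0.93 = 32.537 kPa
q_ult = 348.29 + 84.035 + 32.537 = 464.86 kPa.
q_net = 464.86 − 12.25 = 452.61 kPa.
q_all(net) = 452.61 / 3 = 150.87 kPa.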